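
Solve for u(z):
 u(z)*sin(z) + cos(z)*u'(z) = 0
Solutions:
 u(z) = C1*cos(z)


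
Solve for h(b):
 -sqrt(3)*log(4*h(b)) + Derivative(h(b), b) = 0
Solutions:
 -sqrt(3)*Integral(1/(log(_y) + 2*log(2)), (_y, h(b)))/3 = C1 - b


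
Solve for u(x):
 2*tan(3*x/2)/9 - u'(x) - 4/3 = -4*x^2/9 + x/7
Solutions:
 u(x) = C1 + 4*x^3/27 - x^2/14 - 4*x/3 - 4*log(cos(3*x/2))/27


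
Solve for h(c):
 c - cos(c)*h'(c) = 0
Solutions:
 h(c) = C1 + Integral(c/cos(c), c)


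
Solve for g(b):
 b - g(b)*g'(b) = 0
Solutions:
 g(b) = -sqrt(C1 + b^2)
 g(b) = sqrt(C1 + b^2)


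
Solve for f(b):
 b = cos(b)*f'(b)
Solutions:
 f(b) = C1 + Integral(b/cos(b), b)


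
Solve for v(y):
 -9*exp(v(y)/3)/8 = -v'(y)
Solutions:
 v(y) = 3*log(-1/(C1 + 9*y)) + 3*log(24)


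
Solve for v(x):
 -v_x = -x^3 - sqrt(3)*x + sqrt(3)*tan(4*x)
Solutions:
 v(x) = C1 + x^4/4 + sqrt(3)*x^2/2 + sqrt(3)*log(cos(4*x))/4


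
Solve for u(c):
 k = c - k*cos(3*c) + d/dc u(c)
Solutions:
 u(c) = C1 - c^2/2 + c*k + k*sin(3*c)/3


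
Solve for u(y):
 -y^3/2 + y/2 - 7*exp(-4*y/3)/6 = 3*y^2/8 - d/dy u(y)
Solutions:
 u(y) = C1 + y^4/8 + y^3/8 - y^2/4 - 7*exp(-4*y/3)/8


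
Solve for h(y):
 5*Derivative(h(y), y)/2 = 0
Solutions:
 h(y) = C1


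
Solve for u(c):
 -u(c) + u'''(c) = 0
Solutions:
 u(c) = C3*exp(c) + (C1*sin(sqrt(3)*c/2) + C2*cos(sqrt(3)*c/2))*exp(-c/2)


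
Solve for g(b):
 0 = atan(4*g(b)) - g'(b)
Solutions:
 Integral(1/atan(4*_y), (_y, g(b))) = C1 + b


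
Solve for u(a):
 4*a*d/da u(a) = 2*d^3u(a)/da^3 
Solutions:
 u(a) = C1 + Integral(C2*airyai(2^(1/3)*a) + C3*airybi(2^(1/3)*a), a)


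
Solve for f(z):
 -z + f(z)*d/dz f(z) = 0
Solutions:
 f(z) = -sqrt(C1 + z^2)
 f(z) = sqrt(C1 + z^2)


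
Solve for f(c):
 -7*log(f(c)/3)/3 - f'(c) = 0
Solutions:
 -3*Integral(1/(-log(_y) + log(3)), (_y, f(c)))/7 = C1 - c


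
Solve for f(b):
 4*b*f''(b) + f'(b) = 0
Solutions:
 f(b) = C1 + C2*b^(3/4)


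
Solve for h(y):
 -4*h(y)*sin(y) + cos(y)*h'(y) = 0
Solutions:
 h(y) = C1/cos(y)^4


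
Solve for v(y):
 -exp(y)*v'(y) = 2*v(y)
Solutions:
 v(y) = C1*exp(2*exp(-y))


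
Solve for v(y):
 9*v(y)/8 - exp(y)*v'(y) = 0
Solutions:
 v(y) = C1*exp(-9*exp(-y)/8)


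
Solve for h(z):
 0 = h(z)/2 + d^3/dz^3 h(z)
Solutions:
 h(z) = C3*exp(-2^(2/3)*z/2) + (C1*sin(2^(2/3)*sqrt(3)*z/4) + C2*cos(2^(2/3)*sqrt(3)*z/4))*exp(2^(2/3)*z/4)


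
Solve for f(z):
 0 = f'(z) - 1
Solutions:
 f(z) = C1 + z


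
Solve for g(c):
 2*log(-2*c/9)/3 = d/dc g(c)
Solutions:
 g(c) = C1 + 2*c*log(-c)/3 + 2*c*(-2*log(3) - 1 + log(2))/3


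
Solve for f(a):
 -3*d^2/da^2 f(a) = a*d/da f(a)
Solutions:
 f(a) = C1 + C2*erf(sqrt(6)*a/6)


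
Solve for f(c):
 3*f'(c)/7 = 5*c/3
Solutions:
 f(c) = C1 + 35*c^2/18


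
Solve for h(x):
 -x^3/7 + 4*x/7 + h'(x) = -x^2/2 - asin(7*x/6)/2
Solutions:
 h(x) = C1 + x^4/28 - x^3/6 - 2*x^2/7 - x*asin(7*x/6)/2 - sqrt(36 - 49*x^2)/14


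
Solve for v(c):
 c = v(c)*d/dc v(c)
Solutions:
 v(c) = -sqrt(C1 + c^2)
 v(c) = sqrt(C1 + c^2)


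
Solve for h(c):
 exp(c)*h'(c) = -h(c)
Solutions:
 h(c) = C1*exp(exp(-c))


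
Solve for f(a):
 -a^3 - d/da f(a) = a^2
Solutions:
 f(a) = C1 - a^4/4 - a^3/3


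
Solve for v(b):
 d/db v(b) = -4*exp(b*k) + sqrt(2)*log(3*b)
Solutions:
 v(b) = C1 + sqrt(2)*b*log(b) + sqrt(2)*b*(-1 + log(3)) + Piecewise((-4*exp(b*k)/k, Ne(k, 0)), (-4*b, True))


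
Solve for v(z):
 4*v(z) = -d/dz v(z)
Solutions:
 v(z) = C1*exp(-4*z)


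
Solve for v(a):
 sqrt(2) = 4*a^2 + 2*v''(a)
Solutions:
 v(a) = C1 + C2*a - a^4/6 + sqrt(2)*a^2/4


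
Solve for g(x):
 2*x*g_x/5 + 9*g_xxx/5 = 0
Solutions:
 g(x) = C1 + Integral(C2*airyai(-6^(1/3)*x/3) + C3*airybi(-6^(1/3)*x/3), x)


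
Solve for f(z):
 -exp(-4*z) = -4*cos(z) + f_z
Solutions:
 f(z) = C1 + 4*sin(z) + exp(-4*z)/4


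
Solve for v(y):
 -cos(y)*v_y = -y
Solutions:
 v(y) = C1 + Integral(y/cos(y), y)


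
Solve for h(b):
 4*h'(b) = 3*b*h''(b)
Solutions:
 h(b) = C1 + C2*b^(7/3)


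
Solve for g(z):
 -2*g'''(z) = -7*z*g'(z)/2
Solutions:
 g(z) = C1 + Integral(C2*airyai(14^(1/3)*z/2) + C3*airybi(14^(1/3)*z/2), z)


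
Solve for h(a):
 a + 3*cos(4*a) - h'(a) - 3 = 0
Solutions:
 h(a) = C1 + a^2/2 - 3*a + 3*sin(4*a)/4


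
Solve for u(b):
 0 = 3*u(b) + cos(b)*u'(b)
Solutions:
 u(b) = C1*(sin(b) - 1)^(3/2)/(sin(b) + 1)^(3/2)


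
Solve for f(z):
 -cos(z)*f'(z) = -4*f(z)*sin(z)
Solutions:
 f(z) = C1/cos(z)^4


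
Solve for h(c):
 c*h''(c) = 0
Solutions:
 h(c) = C1 + C2*c


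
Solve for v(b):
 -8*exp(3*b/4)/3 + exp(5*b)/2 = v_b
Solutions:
 v(b) = C1 - 32*exp(3*b/4)/9 + exp(5*b)/10


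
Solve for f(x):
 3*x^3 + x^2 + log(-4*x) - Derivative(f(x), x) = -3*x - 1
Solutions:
 f(x) = C1 + 3*x^4/4 + x^3/3 + 3*x^2/2 + x*log(-x) + 2*x*log(2)


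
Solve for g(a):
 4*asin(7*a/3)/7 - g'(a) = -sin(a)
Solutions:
 g(a) = C1 + 4*a*asin(7*a/3)/7 + 4*sqrt(9 - 49*a^2)/49 - cos(a)


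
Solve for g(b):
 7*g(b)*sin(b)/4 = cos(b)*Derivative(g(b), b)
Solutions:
 g(b) = C1/cos(b)^(7/4)


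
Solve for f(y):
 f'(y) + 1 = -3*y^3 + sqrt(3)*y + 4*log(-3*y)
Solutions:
 f(y) = C1 - 3*y^4/4 + sqrt(3)*y^2/2 + 4*y*log(-y) + y*(-5 + 4*log(3))


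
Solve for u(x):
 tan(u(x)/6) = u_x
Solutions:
 u(x) = -6*asin(C1*exp(x/6)) + 6*pi
 u(x) = 6*asin(C1*exp(x/6))


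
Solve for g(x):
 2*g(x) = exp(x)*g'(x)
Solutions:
 g(x) = C1*exp(-2*exp(-x))


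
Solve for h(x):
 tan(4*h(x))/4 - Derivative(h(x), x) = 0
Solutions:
 h(x) = -asin(C1*exp(x))/4 + pi/4
 h(x) = asin(C1*exp(x))/4


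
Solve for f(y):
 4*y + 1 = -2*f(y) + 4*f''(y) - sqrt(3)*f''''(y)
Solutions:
 f(y) = C1*exp(-sqrt(3)*y*sqrt(-sqrt(6)*sqrt(2 - sqrt(3)) + 2*sqrt(3))/3) + C2*exp(sqrt(3)*y*sqrt(-sqrt(6)*sqrt(2 - sqrt(3)) + 2*sqrt(3))/3) + C3*exp(-sqrt(3)*y*sqrt(sqrt(6)*sqrt(2 - sqrt(3)) + 2*sqrt(3))/3) + C4*exp(sqrt(3)*y*sqrt(sqrt(6)*sqrt(2 - sqrt(3)) + 2*sqrt(3))/3) - 2*y - 1/2


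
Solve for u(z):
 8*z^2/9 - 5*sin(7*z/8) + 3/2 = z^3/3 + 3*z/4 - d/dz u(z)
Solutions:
 u(z) = C1 + z^4/12 - 8*z^3/27 + 3*z^2/8 - 3*z/2 - 40*cos(7*z/8)/7


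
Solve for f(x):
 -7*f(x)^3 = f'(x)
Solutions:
 f(x) = -sqrt(2)*sqrt(-1/(C1 - 7*x))/2
 f(x) = sqrt(2)*sqrt(-1/(C1 - 7*x))/2


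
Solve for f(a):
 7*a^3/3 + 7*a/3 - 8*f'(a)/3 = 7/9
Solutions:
 f(a) = C1 + 7*a^4/32 + 7*a^2/16 - 7*a/24


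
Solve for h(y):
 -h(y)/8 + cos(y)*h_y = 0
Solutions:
 h(y) = C1*(sin(y) + 1)^(1/16)/(sin(y) - 1)^(1/16)


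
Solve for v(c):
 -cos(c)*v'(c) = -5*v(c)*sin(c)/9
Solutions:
 v(c) = C1/cos(c)^(5/9)


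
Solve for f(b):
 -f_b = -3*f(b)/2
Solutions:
 f(b) = C1*exp(3*b/2)


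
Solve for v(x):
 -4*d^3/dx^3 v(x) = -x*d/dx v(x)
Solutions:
 v(x) = C1 + Integral(C2*airyai(2^(1/3)*x/2) + C3*airybi(2^(1/3)*x/2), x)


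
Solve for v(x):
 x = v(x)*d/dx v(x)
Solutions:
 v(x) = -sqrt(C1 + x^2)
 v(x) = sqrt(C1 + x^2)


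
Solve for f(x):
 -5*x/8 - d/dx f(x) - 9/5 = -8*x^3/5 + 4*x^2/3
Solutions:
 f(x) = C1 + 2*x^4/5 - 4*x^3/9 - 5*x^2/16 - 9*x/5


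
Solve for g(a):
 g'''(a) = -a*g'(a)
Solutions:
 g(a) = C1 + Integral(C2*airyai(-a) + C3*airybi(-a), a)


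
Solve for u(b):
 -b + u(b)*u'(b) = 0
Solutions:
 u(b) = -sqrt(C1 + b^2)
 u(b) = sqrt(C1 + b^2)


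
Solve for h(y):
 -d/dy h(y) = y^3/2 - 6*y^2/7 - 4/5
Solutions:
 h(y) = C1 - y^4/8 + 2*y^3/7 + 4*y/5


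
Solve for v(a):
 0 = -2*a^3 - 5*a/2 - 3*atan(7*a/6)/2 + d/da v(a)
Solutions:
 v(a) = C1 + a^4/2 + 5*a^2/4 + 3*a*atan(7*a/6)/2 - 9*log(49*a^2 + 36)/14


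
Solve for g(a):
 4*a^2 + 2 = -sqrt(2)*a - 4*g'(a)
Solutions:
 g(a) = C1 - a^3/3 - sqrt(2)*a^2/8 - a/2


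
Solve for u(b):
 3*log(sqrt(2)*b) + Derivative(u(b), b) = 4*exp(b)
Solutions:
 u(b) = C1 - 3*b*log(b) + b*(3 - 3*log(2)/2) + 4*exp(b)


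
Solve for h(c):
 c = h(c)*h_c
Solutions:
 h(c) = -sqrt(C1 + c^2)
 h(c) = sqrt(C1 + c^2)


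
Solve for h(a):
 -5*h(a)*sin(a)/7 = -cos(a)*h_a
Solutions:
 h(a) = C1/cos(a)^(5/7)


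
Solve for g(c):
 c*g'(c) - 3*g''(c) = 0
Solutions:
 g(c) = C1 + C2*erfi(sqrt(6)*c/6)


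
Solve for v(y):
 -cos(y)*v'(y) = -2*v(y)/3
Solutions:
 v(y) = C1*(sin(y) + 1)^(1/3)/(sin(y) - 1)^(1/3)


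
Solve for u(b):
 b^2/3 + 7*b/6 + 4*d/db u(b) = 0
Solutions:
 u(b) = C1 - b^3/36 - 7*b^2/48


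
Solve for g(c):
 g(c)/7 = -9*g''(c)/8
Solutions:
 g(c) = C1*sin(2*sqrt(14)*c/21) + C2*cos(2*sqrt(14)*c/21)


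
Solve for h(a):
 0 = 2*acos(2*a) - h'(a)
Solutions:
 h(a) = C1 + 2*a*acos(2*a) - sqrt(1 - 4*a^2)


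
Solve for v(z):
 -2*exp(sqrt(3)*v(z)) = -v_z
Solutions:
 v(z) = sqrt(3)*(2*log(-1/(C1 + 2*z)) - log(3))/6


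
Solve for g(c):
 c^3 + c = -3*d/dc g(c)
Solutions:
 g(c) = C1 - c^4/12 - c^2/6


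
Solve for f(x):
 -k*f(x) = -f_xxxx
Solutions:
 f(x) = C1*exp(-k^(1/4)*x) + C2*exp(k^(1/4)*x) + C3*exp(-I*k^(1/4)*x) + C4*exp(I*k^(1/4)*x)


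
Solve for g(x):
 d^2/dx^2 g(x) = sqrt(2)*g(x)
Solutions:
 g(x) = C1*exp(-2^(1/4)*x) + C2*exp(2^(1/4)*x)


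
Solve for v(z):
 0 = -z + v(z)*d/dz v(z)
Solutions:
 v(z) = -sqrt(C1 + z^2)
 v(z) = sqrt(C1 + z^2)


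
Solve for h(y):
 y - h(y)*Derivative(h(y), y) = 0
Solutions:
 h(y) = -sqrt(C1 + y^2)
 h(y) = sqrt(C1 + y^2)


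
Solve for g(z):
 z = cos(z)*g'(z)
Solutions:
 g(z) = C1 + Integral(z/cos(z), z)


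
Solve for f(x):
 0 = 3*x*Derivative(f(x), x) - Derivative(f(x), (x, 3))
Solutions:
 f(x) = C1 + Integral(C2*airyai(3^(1/3)*x) + C3*airybi(3^(1/3)*x), x)


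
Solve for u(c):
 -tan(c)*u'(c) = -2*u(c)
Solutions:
 u(c) = C1*sin(c)^2


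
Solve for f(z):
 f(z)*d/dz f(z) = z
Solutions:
 f(z) = -sqrt(C1 + z^2)
 f(z) = sqrt(C1 + z^2)


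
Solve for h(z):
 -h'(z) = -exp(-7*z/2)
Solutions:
 h(z) = C1 - 2*exp(-7*z/2)/7


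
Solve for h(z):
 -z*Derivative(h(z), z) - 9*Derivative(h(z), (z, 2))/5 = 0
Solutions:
 h(z) = C1 + C2*erf(sqrt(10)*z/6)


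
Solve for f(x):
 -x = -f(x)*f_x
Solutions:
 f(x) = -sqrt(C1 + x^2)
 f(x) = sqrt(C1 + x^2)


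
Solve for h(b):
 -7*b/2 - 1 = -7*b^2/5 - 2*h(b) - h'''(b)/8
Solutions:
 h(b) = C3*exp(-2*2^(1/3)*b) - 7*b^2/10 + 7*b/4 + (C1*sin(2^(1/3)*sqrt(3)*b) + C2*cos(2^(1/3)*sqrt(3)*b))*exp(2^(1/3)*b) + 1/2


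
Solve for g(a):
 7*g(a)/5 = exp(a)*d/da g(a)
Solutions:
 g(a) = C1*exp(-7*exp(-a)/5)


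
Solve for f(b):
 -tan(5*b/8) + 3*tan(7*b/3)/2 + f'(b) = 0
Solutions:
 f(b) = C1 - 8*log(cos(5*b/8))/5 + 9*log(cos(7*b/3))/14


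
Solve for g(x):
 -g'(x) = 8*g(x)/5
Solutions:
 g(x) = C1*exp(-8*x/5)


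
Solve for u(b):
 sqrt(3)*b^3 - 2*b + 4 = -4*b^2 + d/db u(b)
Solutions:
 u(b) = C1 + sqrt(3)*b^4/4 + 4*b^3/3 - b^2 + 4*b


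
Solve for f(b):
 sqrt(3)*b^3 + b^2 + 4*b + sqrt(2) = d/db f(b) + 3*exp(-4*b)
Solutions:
 f(b) = C1 + sqrt(3)*b^4/4 + b^3/3 + 2*b^2 + sqrt(2)*b + 3*exp(-4*b)/4


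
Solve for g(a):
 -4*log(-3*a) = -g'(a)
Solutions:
 g(a) = C1 + 4*a*log(-a) + 4*a*(-1 + log(3))


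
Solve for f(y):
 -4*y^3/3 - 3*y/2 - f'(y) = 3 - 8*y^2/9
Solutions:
 f(y) = C1 - y^4/3 + 8*y^3/27 - 3*y^2/4 - 3*y


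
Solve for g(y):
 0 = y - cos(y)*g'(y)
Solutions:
 g(y) = C1 + Integral(y/cos(y), y)


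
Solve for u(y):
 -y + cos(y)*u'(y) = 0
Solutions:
 u(y) = C1 + Integral(y/cos(y), y)


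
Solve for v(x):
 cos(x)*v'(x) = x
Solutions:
 v(x) = C1 + Integral(x/cos(x), x)


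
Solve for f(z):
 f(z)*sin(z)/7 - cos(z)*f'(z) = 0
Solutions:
 f(z) = C1/cos(z)^(1/7)


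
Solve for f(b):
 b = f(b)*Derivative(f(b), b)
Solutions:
 f(b) = -sqrt(C1 + b^2)
 f(b) = sqrt(C1 + b^2)


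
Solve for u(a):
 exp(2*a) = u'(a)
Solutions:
 u(a) = C1 + exp(2*a)/2


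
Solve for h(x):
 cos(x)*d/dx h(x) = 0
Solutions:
 h(x) = C1


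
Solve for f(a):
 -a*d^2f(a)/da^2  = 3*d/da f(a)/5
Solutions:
 f(a) = C1 + C2*a^(2/5)


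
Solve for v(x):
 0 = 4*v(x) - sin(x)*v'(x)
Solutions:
 v(x) = C1*(cos(x)^2 - 2*cos(x) + 1)/(cos(x)^2 + 2*cos(x) + 1)


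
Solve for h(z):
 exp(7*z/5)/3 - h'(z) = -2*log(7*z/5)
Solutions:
 h(z) = C1 + 2*z*log(z) + 2*z*(-log(5) - 1 + log(7)) + 5*exp(7*z/5)/21


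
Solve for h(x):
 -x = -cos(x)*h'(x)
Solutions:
 h(x) = C1 + Integral(x/cos(x), x)


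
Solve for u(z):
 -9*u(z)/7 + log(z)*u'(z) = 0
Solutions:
 u(z) = C1*exp(9*li(z)/7)


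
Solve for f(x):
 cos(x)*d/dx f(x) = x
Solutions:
 f(x) = C1 + Integral(x/cos(x), x)


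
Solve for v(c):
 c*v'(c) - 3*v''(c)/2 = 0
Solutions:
 v(c) = C1 + C2*erfi(sqrt(3)*c/3)


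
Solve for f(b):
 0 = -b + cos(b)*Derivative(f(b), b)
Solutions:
 f(b) = C1 + Integral(b/cos(b), b)


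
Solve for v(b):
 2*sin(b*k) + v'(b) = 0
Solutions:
 v(b) = C1 + 2*cos(b*k)/k


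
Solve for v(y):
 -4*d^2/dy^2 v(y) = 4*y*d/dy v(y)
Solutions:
 v(y) = C1 + C2*erf(sqrt(2)*y/2)


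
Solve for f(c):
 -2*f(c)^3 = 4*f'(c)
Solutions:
 f(c) = -sqrt(-1/(C1 - c))
 f(c) = sqrt(-1/(C1 - c))


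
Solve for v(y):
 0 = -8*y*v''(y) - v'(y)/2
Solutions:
 v(y) = C1 + C2*y^(15/16)


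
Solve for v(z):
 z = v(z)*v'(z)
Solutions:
 v(z) = -sqrt(C1 + z^2)
 v(z) = sqrt(C1 + z^2)


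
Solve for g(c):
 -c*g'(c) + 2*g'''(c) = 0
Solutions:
 g(c) = C1 + Integral(C2*airyai(2^(2/3)*c/2) + C3*airybi(2^(2/3)*c/2), c)


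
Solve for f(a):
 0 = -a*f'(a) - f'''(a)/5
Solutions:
 f(a) = C1 + Integral(C2*airyai(-5^(1/3)*a) + C3*airybi(-5^(1/3)*a), a)


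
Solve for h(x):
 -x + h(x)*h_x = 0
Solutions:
 h(x) = -sqrt(C1 + x^2)
 h(x) = sqrt(C1 + x^2)


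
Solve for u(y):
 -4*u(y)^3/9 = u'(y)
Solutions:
 u(y) = -3*sqrt(2)*sqrt(-1/(C1 - 4*y))/2
 u(y) = 3*sqrt(2)*sqrt(-1/(C1 - 4*y))/2


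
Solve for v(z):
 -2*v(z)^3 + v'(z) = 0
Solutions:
 v(z) = -sqrt(2)*sqrt(-1/(C1 + 2*z))/2
 v(z) = sqrt(2)*sqrt(-1/(C1 + 2*z))/2


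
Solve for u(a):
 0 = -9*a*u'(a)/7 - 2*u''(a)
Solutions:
 u(a) = C1 + C2*erf(3*sqrt(7)*a/14)


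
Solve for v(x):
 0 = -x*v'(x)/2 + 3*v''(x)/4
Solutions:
 v(x) = C1 + C2*erfi(sqrt(3)*x/3)


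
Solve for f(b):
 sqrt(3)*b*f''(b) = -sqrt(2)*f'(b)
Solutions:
 f(b) = C1 + C2*b^(1 - sqrt(6)/3)


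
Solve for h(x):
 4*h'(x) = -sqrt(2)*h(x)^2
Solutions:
 h(x) = 4/(C1 + sqrt(2)*x)


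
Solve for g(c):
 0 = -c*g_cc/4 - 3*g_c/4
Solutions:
 g(c) = C1 + C2/c^2


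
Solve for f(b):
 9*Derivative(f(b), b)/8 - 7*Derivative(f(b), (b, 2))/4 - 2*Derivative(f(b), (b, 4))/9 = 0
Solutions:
 f(b) = C1 + C2*exp(6^(1/3)*b*(-(27 + sqrt(2787))^(1/3) + 7*6^(1/3)/(27 + sqrt(2787))^(1/3))/8)*sin(2^(1/3)*3^(1/6)*b*(21*2^(1/3)/(27 + sqrt(2787))^(1/3) + 3^(2/3)*(27 + sqrt(2787))^(1/3))/8) + C3*exp(6^(1/3)*b*(-(27 + sqrt(2787))^(1/3) + 7*6^(1/3)/(27 + sqrt(2787))^(1/3))/8)*cos(2^(1/3)*3^(1/6)*b*(21*2^(1/3)/(27 + sqrt(2787))^(1/3) + 3^(2/3)*(27 + sqrt(2787))^(1/3))/8) + C4*exp(-6^(1/3)*b*(-(27 + sqrt(2787))^(1/3) + 7*6^(1/3)/(27 + sqrt(2787))^(1/3))/4)


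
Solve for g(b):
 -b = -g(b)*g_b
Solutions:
 g(b) = -sqrt(C1 + b^2)
 g(b) = sqrt(C1 + b^2)


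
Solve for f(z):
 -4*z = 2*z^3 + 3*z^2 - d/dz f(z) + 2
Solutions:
 f(z) = C1 + z^4/2 + z^3 + 2*z^2 + 2*z


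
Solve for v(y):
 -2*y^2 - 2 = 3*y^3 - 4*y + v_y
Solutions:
 v(y) = C1 - 3*y^4/4 - 2*y^3/3 + 2*y^2 - 2*y


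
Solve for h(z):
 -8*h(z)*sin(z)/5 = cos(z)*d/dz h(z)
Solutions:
 h(z) = C1*cos(z)^(8/5)


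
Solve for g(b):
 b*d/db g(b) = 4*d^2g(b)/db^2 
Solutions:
 g(b) = C1 + C2*erfi(sqrt(2)*b/4)


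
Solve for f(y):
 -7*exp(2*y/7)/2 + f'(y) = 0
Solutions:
 f(y) = C1 + 49*exp(2*y/7)/4


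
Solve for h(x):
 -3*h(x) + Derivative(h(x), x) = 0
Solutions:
 h(x) = C1*exp(3*x)


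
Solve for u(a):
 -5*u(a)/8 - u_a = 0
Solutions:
 u(a) = C1*exp(-5*a/8)


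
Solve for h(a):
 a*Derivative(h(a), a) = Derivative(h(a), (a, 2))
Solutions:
 h(a) = C1 + C2*erfi(sqrt(2)*a/2)


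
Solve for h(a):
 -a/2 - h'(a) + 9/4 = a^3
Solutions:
 h(a) = C1 - a^4/4 - a^2/4 + 9*a/4


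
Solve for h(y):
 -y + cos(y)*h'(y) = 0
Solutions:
 h(y) = C1 + Integral(y/cos(y), y)


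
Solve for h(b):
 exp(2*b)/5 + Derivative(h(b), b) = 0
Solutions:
 h(b) = C1 - exp(2*b)/10


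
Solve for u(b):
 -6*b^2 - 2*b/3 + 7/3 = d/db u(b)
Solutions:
 u(b) = C1 - 2*b^3 - b^2/3 + 7*b/3


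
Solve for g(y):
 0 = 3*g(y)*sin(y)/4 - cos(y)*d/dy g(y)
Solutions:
 g(y) = C1/cos(y)^(3/4)


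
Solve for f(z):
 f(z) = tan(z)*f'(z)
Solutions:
 f(z) = C1*sin(z)


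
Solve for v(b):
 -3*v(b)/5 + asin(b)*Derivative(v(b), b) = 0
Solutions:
 v(b) = C1*exp(3*Integral(1/asin(b), b)/5)


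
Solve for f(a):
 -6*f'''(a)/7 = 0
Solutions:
 f(a) = C1 + C2*a + C3*a^2


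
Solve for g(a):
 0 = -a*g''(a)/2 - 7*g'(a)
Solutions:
 g(a) = C1 + C2/a^13


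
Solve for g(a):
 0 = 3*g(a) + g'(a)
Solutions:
 g(a) = C1*exp(-3*a)


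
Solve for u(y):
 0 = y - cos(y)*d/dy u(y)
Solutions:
 u(y) = C1 + Integral(y/cos(y), y)


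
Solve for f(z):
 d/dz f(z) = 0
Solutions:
 f(z) = C1


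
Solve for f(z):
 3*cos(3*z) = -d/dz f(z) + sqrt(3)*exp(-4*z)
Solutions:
 f(z) = C1 - sin(3*z) - sqrt(3)*exp(-4*z)/4


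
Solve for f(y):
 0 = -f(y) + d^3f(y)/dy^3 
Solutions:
 f(y) = C3*exp(y) + (C1*sin(sqrt(3)*y/2) + C2*cos(sqrt(3)*y/2))*exp(-y/2)


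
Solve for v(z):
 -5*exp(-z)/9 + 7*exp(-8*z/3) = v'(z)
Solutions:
 v(z) = C1 + 5*exp(-z)/9 - 21*exp(-8*z/3)/8


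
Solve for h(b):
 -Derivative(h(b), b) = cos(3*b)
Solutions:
 h(b) = C1 - sin(3*b)/3


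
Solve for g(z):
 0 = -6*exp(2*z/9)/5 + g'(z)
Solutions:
 g(z) = C1 + 27*exp(2*z/9)/5


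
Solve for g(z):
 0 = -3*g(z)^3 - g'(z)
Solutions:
 g(z) = -sqrt(2)*sqrt(-1/(C1 - 3*z))/2
 g(z) = sqrt(2)*sqrt(-1/(C1 - 3*z))/2


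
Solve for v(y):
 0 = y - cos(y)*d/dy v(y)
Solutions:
 v(y) = C1 + Integral(y/cos(y), y)


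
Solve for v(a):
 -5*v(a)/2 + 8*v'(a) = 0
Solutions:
 v(a) = C1*exp(5*a/16)


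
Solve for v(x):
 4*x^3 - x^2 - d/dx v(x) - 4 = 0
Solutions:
 v(x) = C1 + x^4 - x^3/3 - 4*x


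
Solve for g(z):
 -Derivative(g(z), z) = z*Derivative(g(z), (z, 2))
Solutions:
 g(z) = C1 + C2*log(z)


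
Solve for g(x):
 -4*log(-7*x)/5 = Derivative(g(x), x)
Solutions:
 g(x) = C1 - 4*x*log(-x)/5 + 4*x*(1 - log(7))/5


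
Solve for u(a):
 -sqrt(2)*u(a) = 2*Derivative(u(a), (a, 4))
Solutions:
 u(a) = (C1*sin(2^(3/8)*a/2) + C2*cos(2^(3/8)*a/2))*exp(-2^(3/8)*a/2) + (C3*sin(2^(3/8)*a/2) + C4*cos(2^(3/8)*a/2))*exp(2^(3/8)*a/2)


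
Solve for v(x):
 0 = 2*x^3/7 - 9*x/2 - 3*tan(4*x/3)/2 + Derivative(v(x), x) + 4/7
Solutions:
 v(x) = C1 - x^4/14 + 9*x^2/4 - 4*x/7 - 9*log(cos(4*x/3))/8


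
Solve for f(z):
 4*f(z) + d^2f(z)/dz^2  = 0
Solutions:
 f(z) = C1*sin(2*z) + C2*cos(2*z)


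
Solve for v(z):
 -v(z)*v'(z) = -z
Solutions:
 v(z) = -sqrt(C1 + z^2)
 v(z) = sqrt(C1 + z^2)


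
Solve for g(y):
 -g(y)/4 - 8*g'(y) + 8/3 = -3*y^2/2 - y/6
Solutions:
 g(y) = C1*exp(-y/32) + 6*y^2 - 1150*y/3 + 36832/3


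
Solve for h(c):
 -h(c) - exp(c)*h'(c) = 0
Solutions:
 h(c) = C1*exp(exp(-c))


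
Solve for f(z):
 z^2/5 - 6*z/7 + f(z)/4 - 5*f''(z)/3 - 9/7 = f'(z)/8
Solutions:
 f(z) = C1*exp(z*(-3 + sqrt(969))/80) + C2*exp(-z*(3 + sqrt(969))/80) - 4*z^2/5 + 92*z/35 - 442/105


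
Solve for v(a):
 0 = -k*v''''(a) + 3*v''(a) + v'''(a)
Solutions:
 v(a) = C1 + C2*a + C3*exp(a*(1 - sqrt(12*k + 1))/(2*k)) + C4*exp(a*(sqrt(12*k + 1) + 1)/(2*k))


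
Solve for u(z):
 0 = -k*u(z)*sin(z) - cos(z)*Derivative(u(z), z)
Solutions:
 u(z) = C1*exp(k*log(cos(z)))


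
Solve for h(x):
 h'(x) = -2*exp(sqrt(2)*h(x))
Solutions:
 h(x) = sqrt(2)*(2*log(1/(C1 + 2*x)) - log(2))/4


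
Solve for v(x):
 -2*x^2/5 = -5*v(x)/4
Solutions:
 v(x) = 8*x^2/25


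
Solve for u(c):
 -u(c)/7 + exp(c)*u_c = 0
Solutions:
 u(c) = C1*exp(-exp(-c)/7)


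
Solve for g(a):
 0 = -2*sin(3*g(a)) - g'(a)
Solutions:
 g(a) = -acos((-C1 - exp(12*a))/(C1 - exp(12*a)))/3 + 2*pi/3
 g(a) = acos((-C1 - exp(12*a))/(C1 - exp(12*a)))/3


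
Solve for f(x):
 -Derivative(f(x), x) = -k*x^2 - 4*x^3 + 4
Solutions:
 f(x) = C1 + k*x^3/3 + x^4 - 4*x


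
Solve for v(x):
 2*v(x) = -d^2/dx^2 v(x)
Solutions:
 v(x) = C1*sin(sqrt(2)*x) + C2*cos(sqrt(2)*x)


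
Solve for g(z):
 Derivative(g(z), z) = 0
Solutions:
 g(z) = C1


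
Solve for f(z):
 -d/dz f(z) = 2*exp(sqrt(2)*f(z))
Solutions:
 f(z) = sqrt(2)*(2*log(1/(C1 + 2*z)) - log(2))/4


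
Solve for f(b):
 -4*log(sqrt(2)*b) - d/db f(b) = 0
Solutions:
 f(b) = C1 - 4*b*log(b) - b*log(4) + 4*b


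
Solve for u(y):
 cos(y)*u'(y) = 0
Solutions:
 u(y) = C1


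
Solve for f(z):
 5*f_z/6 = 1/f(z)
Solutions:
 f(z) = -sqrt(C1 + 60*z)/5
 f(z) = sqrt(C1 + 60*z)/5


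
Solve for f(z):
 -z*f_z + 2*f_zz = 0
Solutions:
 f(z) = C1 + C2*erfi(z/2)


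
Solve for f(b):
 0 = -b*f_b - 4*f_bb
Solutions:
 f(b) = C1 + C2*erf(sqrt(2)*b/4)


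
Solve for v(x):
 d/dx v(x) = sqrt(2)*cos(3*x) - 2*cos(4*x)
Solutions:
 v(x) = C1 + sqrt(2)*sin(3*x)/3 - sin(4*x)/2


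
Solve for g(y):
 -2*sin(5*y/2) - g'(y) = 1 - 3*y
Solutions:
 g(y) = C1 + 3*y^2/2 - y + 4*cos(5*y/2)/5


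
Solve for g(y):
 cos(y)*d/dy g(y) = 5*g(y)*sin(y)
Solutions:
 g(y) = C1/cos(y)^5


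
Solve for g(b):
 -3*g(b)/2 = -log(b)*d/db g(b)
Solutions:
 g(b) = C1*exp(3*li(b)/2)


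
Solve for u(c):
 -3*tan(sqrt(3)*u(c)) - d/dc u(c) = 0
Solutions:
 u(c) = sqrt(3)*(pi - asin(C1*exp(-3*sqrt(3)*c)))/3
 u(c) = sqrt(3)*asin(C1*exp(-3*sqrt(3)*c))/3


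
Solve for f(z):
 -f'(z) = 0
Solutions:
 f(z) = C1


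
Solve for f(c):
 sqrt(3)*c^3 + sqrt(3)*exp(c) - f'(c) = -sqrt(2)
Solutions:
 f(c) = C1 + sqrt(3)*c^4/4 + sqrt(2)*c + sqrt(3)*exp(c)


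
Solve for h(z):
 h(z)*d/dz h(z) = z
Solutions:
 h(z) = -sqrt(C1 + z^2)
 h(z) = sqrt(C1 + z^2)


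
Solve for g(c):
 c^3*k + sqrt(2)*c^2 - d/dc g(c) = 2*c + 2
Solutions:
 g(c) = C1 + c^4*k/4 + sqrt(2)*c^3/3 - c^2 - 2*c


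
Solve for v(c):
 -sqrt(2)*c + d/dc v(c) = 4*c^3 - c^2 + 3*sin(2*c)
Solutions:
 v(c) = C1 + c^4 - c^3/3 + sqrt(2)*c^2/2 - 3*cos(2*c)/2


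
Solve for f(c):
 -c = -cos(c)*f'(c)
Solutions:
 f(c) = C1 + Integral(c/cos(c), c)


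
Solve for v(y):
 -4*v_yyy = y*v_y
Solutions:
 v(y) = C1 + Integral(C2*airyai(-2^(1/3)*y/2) + C3*airybi(-2^(1/3)*y/2), y)


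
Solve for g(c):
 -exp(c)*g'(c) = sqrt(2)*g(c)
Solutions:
 g(c) = C1*exp(sqrt(2)*exp(-c))


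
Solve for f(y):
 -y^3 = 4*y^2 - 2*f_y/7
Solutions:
 f(y) = C1 + 7*y^4/8 + 14*y^3/3


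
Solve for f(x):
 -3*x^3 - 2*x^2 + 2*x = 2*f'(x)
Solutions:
 f(x) = C1 - 3*x^4/8 - x^3/3 + x^2/2


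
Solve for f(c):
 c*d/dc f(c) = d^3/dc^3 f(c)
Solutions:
 f(c) = C1 + Integral(C2*airyai(c) + C3*airybi(c), c)


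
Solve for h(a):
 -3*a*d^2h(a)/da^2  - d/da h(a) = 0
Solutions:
 h(a) = C1 + C2*a^(2/3)


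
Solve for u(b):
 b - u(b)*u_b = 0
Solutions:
 u(b) = -sqrt(C1 + b^2)
 u(b) = sqrt(C1 + b^2)


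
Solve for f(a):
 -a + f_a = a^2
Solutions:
 f(a) = C1 + a^3/3 + a^2/2


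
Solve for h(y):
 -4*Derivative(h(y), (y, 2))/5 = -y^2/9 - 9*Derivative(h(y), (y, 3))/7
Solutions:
 h(y) = C1 + C2*y + C3*exp(28*y/45) + 5*y^4/432 + 25*y^3/336 + 1125*y^2/3136


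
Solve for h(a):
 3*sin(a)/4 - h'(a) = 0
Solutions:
 h(a) = C1 - 3*cos(a)/4


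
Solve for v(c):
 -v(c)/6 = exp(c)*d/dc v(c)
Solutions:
 v(c) = C1*exp(exp(-c)/6)


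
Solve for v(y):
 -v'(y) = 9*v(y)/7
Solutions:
 v(y) = C1*exp(-9*y/7)


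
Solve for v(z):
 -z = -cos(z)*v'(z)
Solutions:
 v(z) = C1 + Integral(z/cos(z), z)


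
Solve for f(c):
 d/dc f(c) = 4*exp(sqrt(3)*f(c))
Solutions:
 f(c) = sqrt(3)*(2*log(-1/(C1 + 4*c)) - log(3))/6


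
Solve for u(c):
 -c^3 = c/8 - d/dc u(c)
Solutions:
 u(c) = C1 + c^4/4 + c^2/16


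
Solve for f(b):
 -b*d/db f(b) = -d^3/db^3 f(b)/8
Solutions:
 f(b) = C1 + Integral(C2*airyai(2*b) + C3*airybi(2*b), b)


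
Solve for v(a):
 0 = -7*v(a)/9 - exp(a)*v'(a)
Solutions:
 v(a) = C1*exp(7*exp(-a)/9)


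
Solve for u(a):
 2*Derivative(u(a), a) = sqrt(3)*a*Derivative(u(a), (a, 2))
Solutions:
 u(a) = C1 + C2*a^(1 + 2*sqrt(3)/3)


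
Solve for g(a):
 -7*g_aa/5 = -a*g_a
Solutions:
 g(a) = C1 + C2*erfi(sqrt(70)*a/14)


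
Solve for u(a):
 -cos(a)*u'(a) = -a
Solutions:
 u(a) = C1 + Integral(a/cos(a), a)


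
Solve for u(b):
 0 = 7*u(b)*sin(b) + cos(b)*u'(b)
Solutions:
 u(b) = C1*cos(b)^7


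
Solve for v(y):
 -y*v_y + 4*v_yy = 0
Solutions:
 v(y) = C1 + C2*erfi(sqrt(2)*y/4)


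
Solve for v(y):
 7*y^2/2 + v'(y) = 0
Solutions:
 v(y) = C1 - 7*y^3/6


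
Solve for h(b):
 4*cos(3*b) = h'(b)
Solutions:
 h(b) = C1 + 4*sin(3*b)/3


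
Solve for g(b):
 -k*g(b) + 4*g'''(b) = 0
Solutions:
 g(b) = C1*exp(2^(1/3)*b*k^(1/3)/2) + C2*exp(2^(1/3)*b*k^(1/3)*(-1 + sqrt(3)*I)/4) + C3*exp(-2^(1/3)*b*k^(1/3)*(1 + sqrt(3)*I)/4)


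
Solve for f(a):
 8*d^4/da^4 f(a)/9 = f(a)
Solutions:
 f(a) = C1*exp(-2^(1/4)*sqrt(3)*a/2) + C2*exp(2^(1/4)*sqrt(3)*a/2) + C3*sin(2^(1/4)*sqrt(3)*a/2) + C4*cos(2^(1/4)*sqrt(3)*a/2)


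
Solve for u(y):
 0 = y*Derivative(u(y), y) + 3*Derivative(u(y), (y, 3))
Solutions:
 u(y) = C1 + Integral(C2*airyai(-3^(2/3)*y/3) + C3*airybi(-3^(2/3)*y/3), y)


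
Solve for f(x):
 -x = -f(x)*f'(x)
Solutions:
 f(x) = -sqrt(C1 + x^2)
 f(x) = sqrt(C1 + x^2)


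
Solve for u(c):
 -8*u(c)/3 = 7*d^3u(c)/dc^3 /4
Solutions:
 u(c) = C3*exp(-2*42^(2/3)*c/21) + (C1*sin(14^(2/3)*3^(1/6)*c/7) + C2*cos(14^(2/3)*3^(1/6)*c/7))*exp(42^(2/3)*c/21)


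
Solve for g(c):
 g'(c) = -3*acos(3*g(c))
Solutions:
 Integral(1/acos(3*_y), (_y, g(c))) = C1 - 3*c


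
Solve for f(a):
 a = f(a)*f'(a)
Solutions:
 f(a) = -sqrt(C1 + a^2)
 f(a) = sqrt(C1 + a^2)


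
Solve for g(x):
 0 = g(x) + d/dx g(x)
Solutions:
 g(x) = C1*exp(-x)


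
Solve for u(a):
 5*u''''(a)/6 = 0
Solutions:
 u(a) = C1 + C2*a + C3*a^2 + C4*a^3


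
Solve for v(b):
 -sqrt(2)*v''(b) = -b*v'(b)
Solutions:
 v(b) = C1 + C2*erfi(2^(1/4)*b/2)


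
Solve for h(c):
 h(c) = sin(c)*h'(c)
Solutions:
 h(c) = C1*sqrt(cos(c) - 1)/sqrt(cos(c) + 1)


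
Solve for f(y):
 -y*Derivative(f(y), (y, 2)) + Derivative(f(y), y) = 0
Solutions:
 f(y) = C1 + C2*y^2


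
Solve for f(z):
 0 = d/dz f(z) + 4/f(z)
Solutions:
 f(z) = -sqrt(C1 - 8*z)
 f(z) = sqrt(C1 - 8*z)


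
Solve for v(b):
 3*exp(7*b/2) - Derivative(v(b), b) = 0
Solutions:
 v(b) = C1 + 6*exp(7*b/2)/7


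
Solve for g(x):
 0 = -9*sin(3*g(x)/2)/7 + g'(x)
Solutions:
 -9*x/7 + log(cos(3*g(x)/2) - 1)/3 - log(cos(3*g(x)/2) + 1)/3 = C1


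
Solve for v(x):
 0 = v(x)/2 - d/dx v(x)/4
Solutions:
 v(x) = C1*exp(2*x)


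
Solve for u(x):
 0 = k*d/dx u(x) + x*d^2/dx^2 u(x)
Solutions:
 u(x) = C1 + x^(1 - re(k))*(C2*sin(log(x)*Abs(im(k))) + C3*cos(log(x)*im(k)))


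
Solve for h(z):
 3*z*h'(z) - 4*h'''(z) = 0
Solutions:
 h(z) = C1 + Integral(C2*airyai(6^(1/3)*z/2) + C3*airybi(6^(1/3)*z/2), z)


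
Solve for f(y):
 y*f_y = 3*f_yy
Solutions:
 f(y) = C1 + C2*erfi(sqrt(6)*y/6)


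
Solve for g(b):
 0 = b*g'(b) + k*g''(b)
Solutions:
 g(b) = C1 + C2*sqrt(k)*erf(sqrt(2)*b*sqrt(1/k)/2)


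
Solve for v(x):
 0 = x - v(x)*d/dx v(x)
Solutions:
 v(x) = -sqrt(C1 + x^2)
 v(x) = sqrt(C1 + x^2)


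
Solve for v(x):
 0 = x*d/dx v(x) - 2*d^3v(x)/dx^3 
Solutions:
 v(x) = C1 + Integral(C2*airyai(2^(2/3)*x/2) + C3*airybi(2^(2/3)*x/2), x)


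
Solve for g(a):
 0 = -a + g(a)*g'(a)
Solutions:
 g(a) = -sqrt(C1 + a^2)
 g(a) = sqrt(C1 + a^2)


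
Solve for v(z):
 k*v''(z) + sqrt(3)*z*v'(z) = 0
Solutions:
 v(z) = C1 + C2*sqrt(k)*erf(sqrt(2)*3^(1/4)*z*sqrt(1/k)/2)


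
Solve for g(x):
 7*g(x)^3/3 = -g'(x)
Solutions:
 g(x) = -sqrt(6)*sqrt(-1/(C1 - 7*x))/2
 g(x) = sqrt(6)*sqrt(-1/(C1 - 7*x))/2


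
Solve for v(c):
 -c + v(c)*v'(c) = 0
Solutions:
 v(c) = -sqrt(C1 + c^2)
 v(c) = sqrt(C1 + c^2)


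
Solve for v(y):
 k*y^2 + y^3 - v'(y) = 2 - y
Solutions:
 v(y) = C1 + k*y^3/3 + y^4/4 + y^2/2 - 2*y


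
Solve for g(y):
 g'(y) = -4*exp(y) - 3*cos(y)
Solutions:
 g(y) = C1 - 4*exp(y) - 3*sin(y)


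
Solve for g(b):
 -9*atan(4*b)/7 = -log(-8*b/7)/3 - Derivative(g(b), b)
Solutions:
 g(b) = C1 - b*log(-b)/3 + 9*b*atan(4*b)/7 - b*log(2) + b/3 + b*log(7)/3 - 9*log(16*b^2 + 1)/56


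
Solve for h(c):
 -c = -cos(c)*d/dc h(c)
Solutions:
 h(c) = C1 + Integral(c/cos(c), c)


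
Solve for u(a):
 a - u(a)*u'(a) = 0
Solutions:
 u(a) = -sqrt(C1 + a^2)
 u(a) = sqrt(C1 + a^2)


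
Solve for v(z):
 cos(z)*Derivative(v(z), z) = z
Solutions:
 v(z) = C1 + Integral(z/cos(z), z)


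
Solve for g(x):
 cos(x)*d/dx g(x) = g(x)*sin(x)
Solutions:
 g(x) = C1/cos(x)


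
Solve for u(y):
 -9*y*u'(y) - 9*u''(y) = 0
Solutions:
 u(y) = C1 + C2*erf(sqrt(2)*y/2)


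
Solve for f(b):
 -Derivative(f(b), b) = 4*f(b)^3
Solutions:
 f(b) = -sqrt(2)*sqrt(-1/(C1 - 4*b))/2
 f(b) = sqrt(2)*sqrt(-1/(C1 - 4*b))/2


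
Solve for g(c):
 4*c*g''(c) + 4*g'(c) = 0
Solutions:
 g(c) = C1 + C2*log(c)


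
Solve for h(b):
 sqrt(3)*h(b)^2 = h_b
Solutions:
 h(b) = -1/(C1 + sqrt(3)*b)


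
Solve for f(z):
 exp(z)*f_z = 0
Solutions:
 f(z) = C1


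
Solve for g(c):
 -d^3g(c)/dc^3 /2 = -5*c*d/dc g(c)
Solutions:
 g(c) = C1 + Integral(C2*airyai(10^(1/3)*c) + C3*airybi(10^(1/3)*c), c)


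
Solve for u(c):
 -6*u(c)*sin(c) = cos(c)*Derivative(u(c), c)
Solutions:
 u(c) = C1*cos(c)^6


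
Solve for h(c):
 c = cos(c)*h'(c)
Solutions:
 h(c) = C1 + Integral(c/cos(c), c)


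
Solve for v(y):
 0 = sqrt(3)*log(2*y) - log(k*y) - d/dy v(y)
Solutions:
 v(y) = C1 + y*(-log(k) - sqrt(3) + 1 + sqrt(3)*log(2)) + y*(-1 + sqrt(3))*log(y)


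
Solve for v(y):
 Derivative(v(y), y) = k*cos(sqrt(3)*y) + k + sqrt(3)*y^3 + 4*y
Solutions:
 v(y) = C1 + k*y + sqrt(3)*k*sin(sqrt(3)*y)/3 + sqrt(3)*y^4/4 + 2*y^2


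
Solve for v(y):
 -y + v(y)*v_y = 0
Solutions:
 v(y) = -sqrt(C1 + y^2)
 v(y) = sqrt(C1 + y^2)


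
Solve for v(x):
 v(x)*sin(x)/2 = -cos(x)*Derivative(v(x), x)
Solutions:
 v(x) = C1*sqrt(cos(x))


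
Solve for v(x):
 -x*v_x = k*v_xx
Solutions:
 v(x) = C1 + C2*sqrt(k)*erf(sqrt(2)*x*sqrt(1/k)/2)


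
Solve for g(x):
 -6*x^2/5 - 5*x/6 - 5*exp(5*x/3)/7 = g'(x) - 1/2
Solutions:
 g(x) = C1 - 2*x^3/5 - 5*x^2/12 + x/2 - 3*exp(5*x/3)/7


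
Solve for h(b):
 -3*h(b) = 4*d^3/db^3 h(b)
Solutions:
 h(b) = C3*exp(-6^(1/3)*b/2) + (C1*sin(2^(1/3)*3^(5/6)*b/4) + C2*cos(2^(1/3)*3^(5/6)*b/4))*exp(6^(1/3)*b/4)


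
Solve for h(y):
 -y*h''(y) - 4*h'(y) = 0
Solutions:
 h(y) = C1 + C2/y^3


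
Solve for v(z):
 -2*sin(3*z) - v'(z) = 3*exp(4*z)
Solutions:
 v(z) = C1 - 3*exp(4*z)/4 + 2*cos(3*z)/3


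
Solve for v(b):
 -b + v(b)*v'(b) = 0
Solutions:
 v(b) = -sqrt(C1 + b^2)
 v(b) = sqrt(C1 + b^2)


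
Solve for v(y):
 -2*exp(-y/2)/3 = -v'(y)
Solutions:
 v(y) = C1 - 4*exp(-y/2)/3


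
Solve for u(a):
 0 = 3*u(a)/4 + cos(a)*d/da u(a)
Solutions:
 u(a) = C1*(sin(a) - 1)^(3/8)/(sin(a) + 1)^(3/8)


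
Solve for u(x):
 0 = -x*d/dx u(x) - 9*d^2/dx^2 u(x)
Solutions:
 u(x) = C1 + C2*erf(sqrt(2)*x/6)


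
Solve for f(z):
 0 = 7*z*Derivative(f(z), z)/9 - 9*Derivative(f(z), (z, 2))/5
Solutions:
 f(z) = C1 + C2*erfi(sqrt(70)*z/18)


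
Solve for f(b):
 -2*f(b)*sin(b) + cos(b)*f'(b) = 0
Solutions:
 f(b) = C1/cos(b)^2


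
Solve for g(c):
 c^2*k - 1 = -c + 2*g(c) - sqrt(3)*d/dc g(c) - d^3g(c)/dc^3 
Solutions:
 g(c) = C1*exp(c*(-3*(1 + sqrt(sqrt(3)/9 + 1))^(1/3) + sqrt(3)/(1 + sqrt(sqrt(3)/9 + 1))^(1/3))/6)*sin(c*((1 + sqrt(sqrt(3)/9 + 1))^(-1/3) + sqrt(3)*(1 + sqrt(sqrt(3)/9 + 1))^(1/3))/2) + C2*exp(c*(-3*(1 + sqrt(sqrt(3)/9 + 1))^(1/3) + sqrt(3)/(1 + sqrt(sqrt(3)/9 + 1))^(1/3))/6)*cos(c*((1 + sqrt(sqrt(3)/9 + 1))^(-1/3) + sqrt(3)*(1 + sqrt(sqrt(3)/9 + 1))^(1/3))/2) + C3*exp(c*(-sqrt(3)/(3*(1 + sqrt(sqrt(3)/9 + 1))^(1/3)) + (1 + sqrt(sqrt(3)/9 + 1))^(1/3))) + c^2*k/2 + sqrt(3)*c*k/2 + c/2 + 3*k/4 - 1/2 + sqrt(3)/4


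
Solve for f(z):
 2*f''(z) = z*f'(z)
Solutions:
 f(z) = C1 + C2*erfi(z/2)


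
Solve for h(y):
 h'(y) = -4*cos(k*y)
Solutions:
 h(y) = C1 - 4*sin(k*y)/k


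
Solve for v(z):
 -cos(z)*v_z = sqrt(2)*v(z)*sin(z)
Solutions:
 v(z) = C1*cos(z)^(sqrt(2))


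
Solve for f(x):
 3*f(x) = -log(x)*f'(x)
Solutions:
 f(x) = C1*exp(-3*li(x))


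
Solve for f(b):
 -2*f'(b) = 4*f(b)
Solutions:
 f(b) = C1*exp(-2*b)


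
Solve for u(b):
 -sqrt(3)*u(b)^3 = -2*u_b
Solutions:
 u(b) = -sqrt(-1/(C1 + sqrt(3)*b))
 u(b) = sqrt(-1/(C1 + sqrt(3)*b))


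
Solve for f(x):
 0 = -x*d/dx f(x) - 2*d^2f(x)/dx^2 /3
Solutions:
 f(x) = C1 + C2*erf(sqrt(3)*x/2)


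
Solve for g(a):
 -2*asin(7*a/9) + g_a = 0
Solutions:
 g(a) = C1 + 2*a*asin(7*a/9) + 2*sqrt(81 - 49*a^2)/7


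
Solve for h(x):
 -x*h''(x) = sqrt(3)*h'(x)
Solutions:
 h(x) = C1 + C2*x^(1 - sqrt(3))


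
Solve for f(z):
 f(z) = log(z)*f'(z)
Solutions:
 f(z) = C1*exp(li(z))


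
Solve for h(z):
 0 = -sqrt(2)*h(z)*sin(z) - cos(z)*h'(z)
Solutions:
 h(z) = C1*cos(z)^(sqrt(2))


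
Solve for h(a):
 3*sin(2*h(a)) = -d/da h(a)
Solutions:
 h(a) = pi - acos((-C1 - exp(12*a))/(C1 - exp(12*a)))/2
 h(a) = acos((-C1 - exp(12*a))/(C1 - exp(12*a)))/2


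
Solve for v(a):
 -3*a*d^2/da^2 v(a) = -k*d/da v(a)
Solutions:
 v(a) = C1 + a^(re(k)/3 + 1)*(C2*sin(log(a)*Abs(im(k))/3) + C3*cos(log(a)*im(k)/3))


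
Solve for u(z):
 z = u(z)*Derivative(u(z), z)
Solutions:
 u(z) = -sqrt(C1 + z^2)
 u(z) = sqrt(C1 + z^2)


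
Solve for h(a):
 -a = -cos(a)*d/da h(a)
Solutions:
 h(a) = C1 + Integral(a/cos(a), a)


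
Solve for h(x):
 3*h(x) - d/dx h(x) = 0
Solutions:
 h(x) = C1*exp(3*x)


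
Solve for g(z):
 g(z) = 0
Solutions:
 g(z) = 0


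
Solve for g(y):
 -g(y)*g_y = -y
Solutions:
 g(y) = -sqrt(C1 + y^2)
 g(y) = sqrt(C1 + y^2)


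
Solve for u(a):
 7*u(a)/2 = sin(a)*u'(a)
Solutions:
 u(a) = C1*(cos(a) - 1)^(7/4)/(cos(a) + 1)^(7/4)


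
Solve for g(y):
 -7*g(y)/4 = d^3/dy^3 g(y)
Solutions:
 g(y) = C3*exp(-14^(1/3)*y/2) + (C1*sin(14^(1/3)*sqrt(3)*y/4) + C2*cos(14^(1/3)*sqrt(3)*y/4))*exp(14^(1/3)*y/4)


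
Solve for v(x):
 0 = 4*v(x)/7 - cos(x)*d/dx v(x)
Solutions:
 v(x) = C1*(sin(x) + 1)^(2/7)/(sin(x) - 1)^(2/7)


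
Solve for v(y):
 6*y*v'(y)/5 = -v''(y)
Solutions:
 v(y) = C1 + C2*erf(sqrt(15)*y/5)


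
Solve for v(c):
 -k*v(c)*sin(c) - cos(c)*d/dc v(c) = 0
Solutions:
 v(c) = C1*exp(k*log(cos(c)))


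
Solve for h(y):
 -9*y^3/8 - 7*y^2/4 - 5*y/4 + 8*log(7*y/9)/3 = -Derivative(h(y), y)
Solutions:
 h(y) = C1 + 9*y^4/32 + 7*y^3/12 + 5*y^2/8 - 8*y*log(y)/3 - 8*y*log(7)/3 + 8*y/3 + 16*y*log(3)/3


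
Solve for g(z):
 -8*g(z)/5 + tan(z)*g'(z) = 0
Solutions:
 g(z) = C1*sin(z)^(8/5)


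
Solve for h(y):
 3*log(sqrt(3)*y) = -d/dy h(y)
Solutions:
 h(y) = C1 - 3*y*log(y) - 3*y*log(3)/2 + 3*y


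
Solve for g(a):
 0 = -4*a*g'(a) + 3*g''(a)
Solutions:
 g(a) = C1 + C2*erfi(sqrt(6)*a/3)


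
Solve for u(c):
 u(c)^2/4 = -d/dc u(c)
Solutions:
 u(c) = 4/(C1 + c)


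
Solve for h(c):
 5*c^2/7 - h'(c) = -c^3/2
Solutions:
 h(c) = C1 + c^4/8 + 5*c^3/21


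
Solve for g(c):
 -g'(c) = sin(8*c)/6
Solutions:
 g(c) = C1 + cos(8*c)/48


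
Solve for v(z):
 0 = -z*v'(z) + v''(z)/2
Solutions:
 v(z) = C1 + C2*erfi(z)


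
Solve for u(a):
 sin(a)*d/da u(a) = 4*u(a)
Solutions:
 u(a) = C1*(cos(a)^2 - 2*cos(a) + 1)/(cos(a)^2 + 2*cos(a) + 1)


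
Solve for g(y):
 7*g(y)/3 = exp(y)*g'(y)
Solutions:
 g(y) = C1*exp(-7*exp(-y)/3)


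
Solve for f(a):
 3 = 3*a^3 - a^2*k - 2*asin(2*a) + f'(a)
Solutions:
 f(a) = C1 - 3*a^4/4 + a^3*k/3 + 2*a*asin(2*a) + 3*a + sqrt(1 - 4*a^2)


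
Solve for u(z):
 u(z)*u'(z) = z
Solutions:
 u(z) = -sqrt(C1 + z^2)
 u(z) = sqrt(C1 + z^2)


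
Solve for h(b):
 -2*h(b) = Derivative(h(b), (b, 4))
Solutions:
 h(b) = (C1*sin(2^(3/4)*b/2) + C2*cos(2^(3/4)*b/2))*exp(-2^(3/4)*b/2) + (C3*sin(2^(3/4)*b/2) + C4*cos(2^(3/4)*b/2))*exp(2^(3/4)*b/2)


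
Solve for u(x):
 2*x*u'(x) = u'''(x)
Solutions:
 u(x) = C1 + Integral(C2*airyai(2^(1/3)*x) + C3*airybi(2^(1/3)*x), x)


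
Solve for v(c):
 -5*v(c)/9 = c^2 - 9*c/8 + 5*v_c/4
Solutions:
 v(c) = C1*exp(-4*c/9) - 9*c^2/5 + 81*c/8 - 729/32


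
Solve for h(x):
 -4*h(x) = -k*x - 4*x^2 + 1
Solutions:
 h(x) = k*x/4 + x^2 - 1/4


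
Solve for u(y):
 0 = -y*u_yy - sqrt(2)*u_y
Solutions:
 u(y) = C1 + C2*y^(1 - sqrt(2))


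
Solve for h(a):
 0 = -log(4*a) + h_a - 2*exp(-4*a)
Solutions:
 h(a) = C1 + a*log(a) + a*(-1 + 2*log(2)) - exp(-4*a)/2


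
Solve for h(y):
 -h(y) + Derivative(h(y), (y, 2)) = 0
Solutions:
 h(y) = C1*exp(-y) + C2*exp(y)


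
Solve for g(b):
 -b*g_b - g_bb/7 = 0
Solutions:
 g(b) = C1 + C2*erf(sqrt(14)*b/2)


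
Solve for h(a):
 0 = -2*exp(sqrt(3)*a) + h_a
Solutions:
 h(a) = C1 + 2*sqrt(3)*exp(sqrt(3)*a)/3


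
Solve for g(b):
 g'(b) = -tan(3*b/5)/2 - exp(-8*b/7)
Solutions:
 g(b) = C1 - 5*log(tan(3*b/5)^2 + 1)/12 + 7*exp(-8*b/7)/8


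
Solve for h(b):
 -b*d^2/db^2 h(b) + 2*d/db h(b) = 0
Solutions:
 h(b) = C1 + C2*b^3


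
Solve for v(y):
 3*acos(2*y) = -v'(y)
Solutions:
 v(y) = C1 - 3*y*acos(2*y) + 3*sqrt(1 - 4*y^2)/2


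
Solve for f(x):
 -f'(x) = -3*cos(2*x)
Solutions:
 f(x) = C1 + 3*sin(2*x)/2


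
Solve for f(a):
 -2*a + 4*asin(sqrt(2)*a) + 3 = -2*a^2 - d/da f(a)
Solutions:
 f(a) = C1 - 2*a^3/3 + a^2 - 4*a*asin(sqrt(2)*a) - 3*a - 2*sqrt(2)*sqrt(1 - 2*a^2)


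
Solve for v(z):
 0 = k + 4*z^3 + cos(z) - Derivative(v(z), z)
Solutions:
 v(z) = C1 + k*z + z^4 + sin(z)


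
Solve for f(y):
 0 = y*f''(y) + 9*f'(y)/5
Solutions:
 f(y) = C1 + C2/y^(4/5)


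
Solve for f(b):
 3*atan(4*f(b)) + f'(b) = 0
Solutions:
 Integral(1/atan(4*_y), (_y, f(b))) = C1 - 3*b


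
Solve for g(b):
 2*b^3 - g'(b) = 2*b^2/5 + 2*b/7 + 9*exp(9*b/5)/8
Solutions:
 g(b) = C1 + b^4/2 - 2*b^3/15 - b^2/7 - 5*exp(9*b/5)/8


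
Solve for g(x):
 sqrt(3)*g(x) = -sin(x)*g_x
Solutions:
 g(x) = C1*(cos(x) + 1)^(sqrt(3)/2)/(cos(x) - 1)^(sqrt(3)/2)


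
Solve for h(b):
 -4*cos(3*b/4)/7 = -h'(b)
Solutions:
 h(b) = C1 + 16*sin(3*b/4)/21


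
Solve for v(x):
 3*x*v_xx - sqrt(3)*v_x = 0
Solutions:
 v(x) = C1 + C2*x^(sqrt(3)/3 + 1)


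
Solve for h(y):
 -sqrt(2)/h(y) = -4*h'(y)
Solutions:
 h(y) = -sqrt(C1 + 2*sqrt(2)*y)/2
 h(y) = sqrt(C1 + 2*sqrt(2)*y)/2


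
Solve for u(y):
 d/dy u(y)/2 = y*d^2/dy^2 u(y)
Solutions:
 u(y) = C1 + C2*y^(3/2)


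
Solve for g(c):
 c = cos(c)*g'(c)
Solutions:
 g(c) = C1 + Integral(c/cos(c), c)


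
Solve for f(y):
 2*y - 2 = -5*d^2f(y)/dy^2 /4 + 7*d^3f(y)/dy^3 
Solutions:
 f(y) = C1 + C2*y + C3*exp(5*y/28) - 4*y^3/15 - 92*y^2/25


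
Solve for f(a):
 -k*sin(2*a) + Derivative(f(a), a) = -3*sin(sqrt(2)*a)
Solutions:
 f(a) = C1 - k*cos(2*a)/2 + 3*sqrt(2)*cos(sqrt(2)*a)/2


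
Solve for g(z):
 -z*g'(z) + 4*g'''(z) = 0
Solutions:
 g(z) = C1 + Integral(C2*airyai(2^(1/3)*z/2) + C3*airybi(2^(1/3)*z/2), z)
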